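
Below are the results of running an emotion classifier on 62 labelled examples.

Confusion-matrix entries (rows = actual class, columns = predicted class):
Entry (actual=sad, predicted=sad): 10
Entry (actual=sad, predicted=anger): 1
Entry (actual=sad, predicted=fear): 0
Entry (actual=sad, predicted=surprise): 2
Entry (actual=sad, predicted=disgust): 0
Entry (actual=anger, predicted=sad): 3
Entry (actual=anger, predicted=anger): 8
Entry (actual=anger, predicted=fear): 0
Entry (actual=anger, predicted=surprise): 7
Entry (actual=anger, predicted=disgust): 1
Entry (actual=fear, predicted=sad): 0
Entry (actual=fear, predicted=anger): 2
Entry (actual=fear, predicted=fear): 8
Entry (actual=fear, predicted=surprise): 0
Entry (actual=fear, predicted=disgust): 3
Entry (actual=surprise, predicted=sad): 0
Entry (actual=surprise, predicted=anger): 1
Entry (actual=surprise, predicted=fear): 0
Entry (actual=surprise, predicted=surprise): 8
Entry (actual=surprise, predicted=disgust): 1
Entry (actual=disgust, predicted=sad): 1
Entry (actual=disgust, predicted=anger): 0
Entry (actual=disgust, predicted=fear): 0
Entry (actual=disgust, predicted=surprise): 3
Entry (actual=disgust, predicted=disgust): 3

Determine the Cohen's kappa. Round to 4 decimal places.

Observed agreement pₒ = trace/N = 37/62 = 0.59677
Expected agreement pₑ = Σ (rowᵢ·colᵢ)/N² = (13·14 + 19·12 + 13·8 + 10·20 + 7·8)/62² = 0.20031
κ = (pₒ − pₑ)/(1 − pₑ) = (0.59677 − 0.20031)/(1 − 0.20031) = 0.4958

0.4958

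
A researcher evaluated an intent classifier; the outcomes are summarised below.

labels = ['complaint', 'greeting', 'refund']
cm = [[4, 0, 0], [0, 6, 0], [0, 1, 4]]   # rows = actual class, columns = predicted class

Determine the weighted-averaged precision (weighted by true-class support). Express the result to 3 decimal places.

Per-class precision (TP/(TP+FP)):
  complaint: TP=4, FP=0+0=0 → 4/4 = 1.0000
  greeting: TP=6, FP=0+1=1 → 6/7 = 0.8571
  refund: TP=4, FP=0+0=0 → 4/4 = 1.0000
Weighted-precision = Σ (supportᵢ/N)·precisionᵢ with N=15: (4/15)·1.0000 + (6/15)·0.8571 + (5/15)·1.0000 = 0.943

0.943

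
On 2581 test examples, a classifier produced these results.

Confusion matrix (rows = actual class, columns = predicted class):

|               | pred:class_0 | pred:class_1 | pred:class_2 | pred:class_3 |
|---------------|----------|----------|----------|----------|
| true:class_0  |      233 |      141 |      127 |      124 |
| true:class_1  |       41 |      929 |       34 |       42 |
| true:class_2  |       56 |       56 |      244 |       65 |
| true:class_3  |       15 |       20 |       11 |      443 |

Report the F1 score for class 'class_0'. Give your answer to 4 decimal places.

0.4804

F1 score = 2·TP/(2·TP+FP+FN).
class_0: TP=233, FP=41+56+15=112, FN=141+127+124=392 → 466/970 = 0.48041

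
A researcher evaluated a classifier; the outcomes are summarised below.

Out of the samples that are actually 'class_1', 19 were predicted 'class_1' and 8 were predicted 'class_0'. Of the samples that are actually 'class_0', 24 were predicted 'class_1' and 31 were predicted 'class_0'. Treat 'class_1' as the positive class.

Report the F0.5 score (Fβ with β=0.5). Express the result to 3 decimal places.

Fβ = (1+β²)·TP / ((1+β²)·TP + β²·FN + FP), with β²=1/4
= 1.25·19 / (1.25·19 + 0.25·8 + 24) = 0.477

0.477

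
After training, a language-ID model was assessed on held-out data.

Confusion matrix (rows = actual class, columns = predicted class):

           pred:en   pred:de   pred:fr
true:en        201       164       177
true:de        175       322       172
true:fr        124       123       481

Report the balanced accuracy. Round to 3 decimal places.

0.504

Balanced accuracy = mean of per-class recall.
  en: recall = 201/542 = 0.3708
  de: recall = 322/669 = 0.4813
  fr: recall = 481/728 = 0.6607
Mean = (0.3708 + 0.4813 + 0.6607) / 3 = 0.504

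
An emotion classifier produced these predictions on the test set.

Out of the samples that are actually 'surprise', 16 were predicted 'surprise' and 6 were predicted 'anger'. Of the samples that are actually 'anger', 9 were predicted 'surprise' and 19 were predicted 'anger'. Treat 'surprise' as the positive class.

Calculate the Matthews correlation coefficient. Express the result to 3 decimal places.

MCC = (TP·TN − FP·FN) / √((TP+FP)(TP+FN)(TN+FP)(TN+FN))
Numerator = 16·19 − 9·6 = 250
Denominator = √(25·22·28·25) = √385000 = 620.4837
MCC = 250 / 620.4837 = 0.403

0.403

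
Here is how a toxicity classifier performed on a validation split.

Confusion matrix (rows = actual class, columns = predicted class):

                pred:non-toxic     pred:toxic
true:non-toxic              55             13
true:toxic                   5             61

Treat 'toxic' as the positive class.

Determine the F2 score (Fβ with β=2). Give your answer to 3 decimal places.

0.902

Fβ = (1+β²)·TP / ((1+β²)·TP + β²·FN + FP), with β²=4
= 5·61 / (5·61 + 4·5 + 13) = 0.902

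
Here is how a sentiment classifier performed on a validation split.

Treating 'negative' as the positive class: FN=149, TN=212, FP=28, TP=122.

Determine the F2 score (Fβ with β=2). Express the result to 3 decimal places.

0.494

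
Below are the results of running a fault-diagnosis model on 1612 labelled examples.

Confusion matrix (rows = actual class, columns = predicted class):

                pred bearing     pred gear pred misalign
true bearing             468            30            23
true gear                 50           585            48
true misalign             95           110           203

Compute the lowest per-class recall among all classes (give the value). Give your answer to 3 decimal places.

Per-class recall (TP/(TP+FN)):
  bearing: TP=468, FN=30+23=53 → 468/521 = 0.8983
  gear: TP=585, FN=50+48=98 → 585/683 = 0.8565
  misalign: TP=203, FN=95+110=205 → 203/408 = 0.4975
Lowest is class 'misalign' with recall = 0.498.

0.498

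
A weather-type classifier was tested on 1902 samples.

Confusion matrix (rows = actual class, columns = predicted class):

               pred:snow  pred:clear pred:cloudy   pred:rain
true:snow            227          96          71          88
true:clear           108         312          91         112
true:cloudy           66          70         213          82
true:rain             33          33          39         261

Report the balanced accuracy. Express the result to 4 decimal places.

Balanced accuracy = mean of per-class recall.
  snow: recall = 227/482 = 0.47095
  clear: recall = 312/623 = 0.50080
  cloudy: recall = 213/431 = 0.49420
  rain: recall = 261/366 = 0.71311
Mean = (0.47095 + 0.50080 + 0.49420 + 0.71311) / 4 = 0.5448

0.5448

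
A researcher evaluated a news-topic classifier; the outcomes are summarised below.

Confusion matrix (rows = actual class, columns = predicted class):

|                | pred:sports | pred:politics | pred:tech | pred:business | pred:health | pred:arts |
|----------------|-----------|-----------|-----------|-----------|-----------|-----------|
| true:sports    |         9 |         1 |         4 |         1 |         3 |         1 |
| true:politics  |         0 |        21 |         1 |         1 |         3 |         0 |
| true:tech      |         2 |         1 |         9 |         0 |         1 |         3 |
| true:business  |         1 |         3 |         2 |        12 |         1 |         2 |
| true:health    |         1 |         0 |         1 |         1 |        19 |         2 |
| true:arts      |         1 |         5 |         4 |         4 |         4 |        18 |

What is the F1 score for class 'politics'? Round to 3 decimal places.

0.737

F1 score = 2·TP/(2·TP+FP+FN).
politics: TP=21, FP=1+1+3+0+5=10, FN=0+1+1+3+0=5 → 42/57 = 0.7368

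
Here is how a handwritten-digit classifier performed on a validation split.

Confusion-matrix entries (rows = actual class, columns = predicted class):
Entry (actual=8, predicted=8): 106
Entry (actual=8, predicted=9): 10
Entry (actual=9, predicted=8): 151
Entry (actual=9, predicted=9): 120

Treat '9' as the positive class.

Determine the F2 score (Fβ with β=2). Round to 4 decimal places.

Fβ = (1+β²)·TP / ((1+β²)·TP + β²·FN + FP), with β²=4
= 5·120 / (5·120 + 4·151 + 10) = 0.4942

0.4942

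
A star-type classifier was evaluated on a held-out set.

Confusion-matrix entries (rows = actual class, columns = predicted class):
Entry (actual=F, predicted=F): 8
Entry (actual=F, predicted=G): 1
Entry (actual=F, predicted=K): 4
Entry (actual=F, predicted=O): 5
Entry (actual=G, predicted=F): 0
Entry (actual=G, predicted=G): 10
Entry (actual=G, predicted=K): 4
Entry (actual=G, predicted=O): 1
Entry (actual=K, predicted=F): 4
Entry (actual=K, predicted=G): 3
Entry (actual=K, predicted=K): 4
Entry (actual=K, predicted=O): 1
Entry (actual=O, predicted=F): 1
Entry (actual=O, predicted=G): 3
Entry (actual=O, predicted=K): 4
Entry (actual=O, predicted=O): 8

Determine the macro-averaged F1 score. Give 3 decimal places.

0.486

Per-class F1 score (2·TP/(2·TP+FP+FN)):
  F: TP=8, FP=0+4+1=5, FN=1+4+5=10 → 16/31 = 0.5161
  G: TP=10, FP=1+3+3=7, FN=0+4+1=5 → 20/32 = 0.6250
  K: TP=4, FP=4+4+4=12, FN=4+3+1=8 → 8/28 = 0.2857
  O: TP=8, FP=5+1+1=7, FN=1+3+4=8 → 16/31 = 0.5161
Macro-F1 score = mean = (0.5161 + 0.6250 + 0.2857 + 0.5161) / 4 = 0.486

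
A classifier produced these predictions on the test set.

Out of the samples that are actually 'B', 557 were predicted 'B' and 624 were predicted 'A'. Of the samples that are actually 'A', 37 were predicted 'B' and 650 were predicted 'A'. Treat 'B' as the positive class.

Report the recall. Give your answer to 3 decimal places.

Recall = TP/(TP+FN) = 557/(557+624) = 557/1181 = 0.472

0.472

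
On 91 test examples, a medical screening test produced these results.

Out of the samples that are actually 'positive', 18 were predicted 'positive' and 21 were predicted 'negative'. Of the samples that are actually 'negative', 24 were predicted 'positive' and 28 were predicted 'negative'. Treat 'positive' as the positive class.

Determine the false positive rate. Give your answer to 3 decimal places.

FPR = FP/(FP+TN) = 24/(24+28) = 0.462

0.462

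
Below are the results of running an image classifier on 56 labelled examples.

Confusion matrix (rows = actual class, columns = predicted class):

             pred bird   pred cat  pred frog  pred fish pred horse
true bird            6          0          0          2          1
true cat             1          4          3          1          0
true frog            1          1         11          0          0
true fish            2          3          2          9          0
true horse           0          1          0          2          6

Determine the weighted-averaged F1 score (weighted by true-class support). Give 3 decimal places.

Per-class F1 score (2·TP/(2·TP+FP+FN)):
  bird: TP=6, FP=1+1+2+0=4, FN=0+0+2+1=3 → 12/19 = 0.6316
  cat: TP=4, FP=0+1+3+1=5, FN=1+3+1+0=5 → 8/18 = 0.4444
  frog: TP=11, FP=0+3+2+0=5, FN=1+1+0+0=2 → 22/29 = 0.7586
  fish: TP=9, FP=2+1+0+2=5, FN=2+3+2+0=7 → 18/30 = 0.6000
  horse: TP=6, FP=1+0+0+0=1, FN=0+1+0+2=3 → 12/16 = 0.7500
Weighted-F1 score = Σ (supportᵢ/N)·F1 scoreᵢ with N=56: (9/56)·0.6316 + (9/56)·0.4444 + (13/56)·0.7586 + (16/56)·0.6000 + (9/56)·0.7500 = 0.641

0.641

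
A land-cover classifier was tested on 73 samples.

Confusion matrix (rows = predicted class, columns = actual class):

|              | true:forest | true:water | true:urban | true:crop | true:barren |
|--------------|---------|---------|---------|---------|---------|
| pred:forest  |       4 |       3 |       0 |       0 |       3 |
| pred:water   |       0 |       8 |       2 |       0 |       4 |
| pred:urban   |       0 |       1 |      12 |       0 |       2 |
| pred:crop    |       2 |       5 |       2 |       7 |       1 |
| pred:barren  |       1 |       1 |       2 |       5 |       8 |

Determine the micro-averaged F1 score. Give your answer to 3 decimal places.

0.534

Micro-averaging pools counts across classes: ΣTP=39, ΣFP=34, ΣFN=34.
Micro-F1 score = 2·TP/(2·TP+FP+FN) on pooled counts = 0.534 (equals overall accuracy in single-label multiclass).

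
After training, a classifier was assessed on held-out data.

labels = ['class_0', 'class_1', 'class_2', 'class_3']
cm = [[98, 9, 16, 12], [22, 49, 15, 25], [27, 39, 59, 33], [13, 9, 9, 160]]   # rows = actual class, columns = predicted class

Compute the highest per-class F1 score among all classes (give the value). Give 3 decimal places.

0.760

Per-class F1 score (2·TP/(2·TP+FP+FN)):
  class_0: TP=98, FP=22+27+13=62, FN=9+16+12=37 → 196/295 = 0.6644
  class_1: TP=49, FP=9+39+9=57, FN=22+15+25=62 → 98/217 = 0.4516
  class_2: TP=59, FP=16+15+9=40, FN=27+39+33=99 → 118/257 = 0.4591
  class_3: TP=160, FP=12+25+33=70, FN=13+9+9=31 → 320/421 = 0.7601
Highest is class 'class_3' with F1 score = 0.760.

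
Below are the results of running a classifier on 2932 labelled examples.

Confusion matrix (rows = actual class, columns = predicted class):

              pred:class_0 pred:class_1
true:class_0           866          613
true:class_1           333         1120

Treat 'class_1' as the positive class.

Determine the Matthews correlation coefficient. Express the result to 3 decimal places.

0.362

MCC = (TP·TN − FP·FN) / √((TP+FP)(TP+FN)(TN+FP)(TN+FN))
Numerator = 1120·866 − 613·333 = 765791
Denominator = √(1733·1453·1479·1199) = √4465309170729 = 2113127.8169
MCC = 765791 / 2113127.8169 = 0.362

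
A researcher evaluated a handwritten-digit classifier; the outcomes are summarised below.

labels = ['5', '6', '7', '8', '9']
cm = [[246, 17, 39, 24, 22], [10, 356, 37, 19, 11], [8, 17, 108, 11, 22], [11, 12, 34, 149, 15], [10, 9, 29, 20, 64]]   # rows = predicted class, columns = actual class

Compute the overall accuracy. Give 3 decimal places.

Accuracy = trace / total = (246+356+108+149+64=923) / 1300 = 923/1300 = 0.710

0.710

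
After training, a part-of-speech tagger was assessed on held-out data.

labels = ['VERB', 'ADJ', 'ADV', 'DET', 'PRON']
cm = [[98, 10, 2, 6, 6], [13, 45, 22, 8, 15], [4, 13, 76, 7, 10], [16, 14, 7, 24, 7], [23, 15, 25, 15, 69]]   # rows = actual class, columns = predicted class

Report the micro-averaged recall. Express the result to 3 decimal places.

Micro-averaging pools counts across classes: ΣTP=312, ΣFP=238, ΣFN=238.
Micro-recall = TP/(TP+FN) on pooled counts = 0.567 (equals overall accuracy in single-label multiclass).

0.567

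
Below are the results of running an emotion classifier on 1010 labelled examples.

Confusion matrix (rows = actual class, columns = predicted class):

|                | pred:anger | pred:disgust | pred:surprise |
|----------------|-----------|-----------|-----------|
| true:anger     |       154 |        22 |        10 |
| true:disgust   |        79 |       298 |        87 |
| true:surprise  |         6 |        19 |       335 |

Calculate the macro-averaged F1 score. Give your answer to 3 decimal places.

Per-class F1 score (2·TP/(2·TP+FP+FN)):
  anger: TP=154, FP=79+6=85, FN=22+10=32 → 308/425 = 0.7247
  disgust: TP=298, FP=22+19=41, FN=79+87=166 → 596/803 = 0.7422
  surprise: TP=335, FP=10+87=97, FN=6+19=25 → 670/792 = 0.8460
Macro-F1 score = mean = (0.7247 + 0.7422 + 0.8460) / 3 = 0.771

0.771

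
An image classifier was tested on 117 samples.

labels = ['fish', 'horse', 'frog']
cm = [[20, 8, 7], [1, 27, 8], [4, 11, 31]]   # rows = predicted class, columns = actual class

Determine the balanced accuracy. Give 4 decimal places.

0.6870

Balanced accuracy = mean of per-class recall.
  fish: recall = 20/25 = 0.80000
  horse: recall = 27/46 = 0.58696
  frog: recall = 31/46 = 0.67391
Mean = (0.80000 + 0.58696 + 0.67391) / 3 = 0.6870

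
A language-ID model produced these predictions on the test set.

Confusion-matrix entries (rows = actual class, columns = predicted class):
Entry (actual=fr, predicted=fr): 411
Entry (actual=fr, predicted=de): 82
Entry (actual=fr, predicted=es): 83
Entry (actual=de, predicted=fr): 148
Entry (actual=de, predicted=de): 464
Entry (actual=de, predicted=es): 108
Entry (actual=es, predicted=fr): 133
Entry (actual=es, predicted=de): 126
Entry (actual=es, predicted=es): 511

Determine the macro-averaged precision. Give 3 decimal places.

Per-class precision (TP/(TP+FP)):
  fr: TP=411, FP=148+133=281 → 411/692 = 0.5939
  de: TP=464, FP=82+126=208 → 464/672 = 0.6905
  es: TP=511, FP=83+108=191 → 511/702 = 0.7279
Macro-precision = mean = (0.5939 + 0.6905 + 0.7279) / 3 = 0.671

0.671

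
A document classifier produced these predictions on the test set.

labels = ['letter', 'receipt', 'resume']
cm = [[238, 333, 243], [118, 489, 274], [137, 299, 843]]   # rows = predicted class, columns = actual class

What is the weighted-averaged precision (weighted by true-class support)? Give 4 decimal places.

0.5591

Per-class precision (TP/(TP+FP)):
  letter: TP=238, FP=333+243=576 → 238/814 = 0.29238
  receipt: TP=489, FP=118+274=392 → 489/881 = 0.55505
  resume: TP=843, FP=137+299=436 → 843/1279 = 0.65911
Weighted-precision = Σ (supportᵢ/N)·precisionᵢ with N=2974: (493/2974)·0.29238 + (1121/2974)·0.55505 + (1360/2974)·0.65911 = 0.5591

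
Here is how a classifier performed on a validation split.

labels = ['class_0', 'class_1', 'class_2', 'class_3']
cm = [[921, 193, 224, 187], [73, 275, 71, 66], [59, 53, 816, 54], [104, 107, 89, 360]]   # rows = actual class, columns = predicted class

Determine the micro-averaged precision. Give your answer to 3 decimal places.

0.650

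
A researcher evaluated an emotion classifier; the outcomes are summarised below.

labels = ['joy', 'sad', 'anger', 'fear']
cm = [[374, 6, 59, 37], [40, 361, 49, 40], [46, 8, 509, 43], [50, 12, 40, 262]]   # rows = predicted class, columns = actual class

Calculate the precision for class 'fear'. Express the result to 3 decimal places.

Take TP from the diagonal, FP from the rest of the 'fear' prediction marginal, FN from the rest of the 'fear' actual marginal.
precision = TP/(TP+FP).
fear: TP=262, FP=50+12+40=102 → 262/364 = 0.7198

0.720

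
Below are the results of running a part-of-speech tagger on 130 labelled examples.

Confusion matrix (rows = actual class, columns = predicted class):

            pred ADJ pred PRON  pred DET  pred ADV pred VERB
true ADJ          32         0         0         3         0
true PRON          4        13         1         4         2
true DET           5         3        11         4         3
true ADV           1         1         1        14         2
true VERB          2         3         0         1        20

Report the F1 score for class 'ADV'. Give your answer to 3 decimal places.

Treat 'ADV' as positive and all other classes as negative.
F1 score = 2·TP/(2·TP+FP+FN).
ADV: TP=14, FP=3+4+4+1=12, FN=1+1+1+2=5 → 28/45 = 0.6222

0.622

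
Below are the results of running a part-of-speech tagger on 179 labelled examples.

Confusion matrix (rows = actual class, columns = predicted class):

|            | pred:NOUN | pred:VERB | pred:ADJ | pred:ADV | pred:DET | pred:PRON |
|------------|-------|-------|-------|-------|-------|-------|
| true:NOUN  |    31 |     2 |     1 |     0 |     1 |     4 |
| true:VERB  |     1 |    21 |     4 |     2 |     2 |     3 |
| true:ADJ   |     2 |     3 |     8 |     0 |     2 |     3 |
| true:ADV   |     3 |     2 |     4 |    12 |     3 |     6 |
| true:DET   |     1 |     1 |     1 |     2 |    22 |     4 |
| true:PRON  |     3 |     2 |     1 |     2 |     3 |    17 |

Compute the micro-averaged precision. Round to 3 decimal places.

0.620

Micro-averaging pools counts across classes: ΣTP=111, ΣFP=68, ΣFN=68.
Micro-precision = TP/(TP+FP) on pooled counts = 0.620 (equals overall accuracy in single-label multiclass).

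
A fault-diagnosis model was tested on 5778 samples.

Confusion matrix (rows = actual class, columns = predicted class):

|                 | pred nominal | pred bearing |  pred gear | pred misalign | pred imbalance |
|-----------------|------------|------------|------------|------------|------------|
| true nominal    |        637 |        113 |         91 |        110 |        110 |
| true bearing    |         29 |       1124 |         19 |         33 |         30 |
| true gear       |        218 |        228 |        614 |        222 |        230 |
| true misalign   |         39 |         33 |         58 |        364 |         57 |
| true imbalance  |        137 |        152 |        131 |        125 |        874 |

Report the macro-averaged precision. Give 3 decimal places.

0.611

Per-class precision (TP/(TP+FP)):
  nominal: TP=637, FP=29+218+39+137=423 → 637/1060 = 0.6009
  bearing: TP=1124, FP=113+228+33+152=526 → 1124/1650 = 0.6812
  gear: TP=614, FP=91+19+58+131=299 → 614/913 = 0.6725
  misalign: TP=364, FP=110+33+222+125=490 → 364/854 = 0.4262
  imbalance: TP=874, FP=110+30+230+57=427 → 874/1301 = 0.6718
Macro-precision = mean = (0.6009 + 0.6812 + 0.6725 + 0.4262 + 0.6718) / 5 = 0.611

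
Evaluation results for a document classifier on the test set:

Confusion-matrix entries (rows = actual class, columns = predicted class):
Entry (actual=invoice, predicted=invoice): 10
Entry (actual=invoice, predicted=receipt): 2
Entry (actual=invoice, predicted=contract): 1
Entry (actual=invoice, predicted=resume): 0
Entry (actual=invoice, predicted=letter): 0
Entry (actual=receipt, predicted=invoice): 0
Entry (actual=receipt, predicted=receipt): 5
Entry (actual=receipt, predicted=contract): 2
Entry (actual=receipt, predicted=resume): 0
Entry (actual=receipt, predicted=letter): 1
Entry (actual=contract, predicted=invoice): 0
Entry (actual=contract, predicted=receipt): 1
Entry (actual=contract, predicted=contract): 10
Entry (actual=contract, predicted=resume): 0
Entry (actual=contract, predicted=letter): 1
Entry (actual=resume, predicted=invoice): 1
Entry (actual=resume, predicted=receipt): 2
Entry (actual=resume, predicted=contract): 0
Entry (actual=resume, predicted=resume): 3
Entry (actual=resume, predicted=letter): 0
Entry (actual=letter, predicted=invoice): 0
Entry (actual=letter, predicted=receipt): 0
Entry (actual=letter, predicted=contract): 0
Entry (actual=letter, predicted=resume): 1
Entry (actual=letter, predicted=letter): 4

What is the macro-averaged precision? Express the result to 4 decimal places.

0.7190

Per-class precision (TP/(TP+FP)):
  invoice: TP=10, FP=0+0+1+0=1 → 10/11 = 0.90909
  receipt: TP=5, FP=2+1+2+0=5 → 5/10 = 0.50000
  contract: TP=10, FP=1+2+0+0=3 → 10/13 = 0.76923
  resume: TP=3, FP=0+0+0+1=1 → 3/4 = 0.75000
  letter: TP=4, FP=0+1+1+0=2 → 4/6 = 0.66667
Macro-precision = mean = (0.90909 + 0.50000 + 0.76923 + 0.75000 + 0.66667) / 5 = 0.7190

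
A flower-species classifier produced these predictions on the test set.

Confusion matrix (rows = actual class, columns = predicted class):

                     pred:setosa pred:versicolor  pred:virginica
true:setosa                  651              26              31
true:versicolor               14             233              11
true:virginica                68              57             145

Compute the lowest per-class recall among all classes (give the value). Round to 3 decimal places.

0.537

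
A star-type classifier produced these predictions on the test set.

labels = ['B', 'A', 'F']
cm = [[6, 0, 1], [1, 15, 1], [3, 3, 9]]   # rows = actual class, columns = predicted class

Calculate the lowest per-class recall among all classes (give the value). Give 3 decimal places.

0.600

Per-class recall (TP/(TP+FN)):
  B: TP=6, FN=0+1=1 → 6/7 = 0.8571
  A: TP=15, FN=1+1=2 → 15/17 = 0.8824
  F: TP=9, FN=3+3=6 → 9/15 = 0.6000
Lowest is class 'F' with recall = 0.600.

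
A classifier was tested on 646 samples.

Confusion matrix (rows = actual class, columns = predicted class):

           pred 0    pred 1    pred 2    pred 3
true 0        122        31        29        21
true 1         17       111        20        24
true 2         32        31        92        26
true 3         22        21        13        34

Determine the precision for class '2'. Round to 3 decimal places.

0.597

Take TP from the diagonal, FP from the rest of the '2' prediction marginal, FN from the rest of the '2' actual marginal.
precision = TP/(TP+FP).
2: TP=92, FP=29+20+13=62 → 92/154 = 0.5974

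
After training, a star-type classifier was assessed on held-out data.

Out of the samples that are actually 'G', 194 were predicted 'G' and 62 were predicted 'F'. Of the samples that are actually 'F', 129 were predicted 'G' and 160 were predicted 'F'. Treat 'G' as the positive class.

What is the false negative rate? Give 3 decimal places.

0.242

FNR = FN/(FN+TP) = 62/(62+194) = 0.242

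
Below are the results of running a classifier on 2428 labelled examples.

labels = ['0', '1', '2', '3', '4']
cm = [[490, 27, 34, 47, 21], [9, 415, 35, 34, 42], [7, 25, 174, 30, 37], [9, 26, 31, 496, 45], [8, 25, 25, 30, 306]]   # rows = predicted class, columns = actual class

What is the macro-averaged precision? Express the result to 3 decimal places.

Per-class precision (TP/(TP+FP)):
  0: TP=490, FP=27+34+47+21=129 → 490/619 = 0.7916
  1: TP=415, FP=9+35+34+42=120 → 415/535 = 0.7757
  2: TP=174, FP=7+25+30+37=99 → 174/273 = 0.6374
  3: TP=496, FP=9+26+31+45=111 → 496/607 = 0.8171
  4: TP=306, FP=8+25+25+30=88 → 306/394 = 0.7766
Macro-precision = mean = (0.7916 + 0.7757 + 0.6374 + 0.8171 + 0.7766) / 5 = 0.760

0.760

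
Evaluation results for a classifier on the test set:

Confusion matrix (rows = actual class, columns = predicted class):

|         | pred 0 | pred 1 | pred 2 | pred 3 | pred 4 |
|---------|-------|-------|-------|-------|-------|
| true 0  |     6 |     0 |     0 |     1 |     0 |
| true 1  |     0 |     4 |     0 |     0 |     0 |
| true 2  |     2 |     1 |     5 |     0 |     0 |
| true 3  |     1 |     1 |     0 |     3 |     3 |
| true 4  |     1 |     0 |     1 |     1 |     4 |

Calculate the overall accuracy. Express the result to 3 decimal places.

Accuracy = trace / total = (6+4+5+3+4=22) / 34 = 22/34 = 0.647

0.647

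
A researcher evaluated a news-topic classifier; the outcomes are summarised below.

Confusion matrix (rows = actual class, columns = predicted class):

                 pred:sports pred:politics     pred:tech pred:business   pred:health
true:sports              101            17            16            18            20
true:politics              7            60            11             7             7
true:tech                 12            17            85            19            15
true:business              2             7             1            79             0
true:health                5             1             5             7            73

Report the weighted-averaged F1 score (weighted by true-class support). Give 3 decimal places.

0.670

Per-class F1 score (2·TP/(2·TP+FP+FN)):
  sports: TP=101, FP=7+12+2+5=26, FN=17+16+18+20=71 → 202/299 = 0.6756
  politics: TP=60, FP=17+17+7+1=42, FN=7+11+7+7=32 → 120/194 = 0.6186
  tech: TP=85, FP=16+11+1+5=33, FN=12+17+19+15=63 → 170/266 = 0.6391
  business: TP=79, FP=18+7+19+7=51, FN=2+7+1+0=10 → 158/219 = 0.7215
  health: TP=73, FP=20+7+15+0=42, FN=5+1+5+7=18 → 146/206 = 0.7087
Weighted-F1 score = Σ (supportᵢ/N)·F1 scoreᵢ with N=592: (172/592)·0.6756 + (92/592)·0.6186 + (148/592)·0.6391 + (89/592)·0.7215 + (91/592)·0.7087 = 0.670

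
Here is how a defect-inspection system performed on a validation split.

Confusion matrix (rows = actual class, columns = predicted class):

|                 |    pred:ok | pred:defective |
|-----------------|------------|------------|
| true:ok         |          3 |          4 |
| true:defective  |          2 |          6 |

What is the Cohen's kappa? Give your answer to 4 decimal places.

Observed agreement pₒ = trace/N = 9/15 = 0.60000
Expected agreement pₑ = Σ (rowᵢ·colᵢ)/N² = (7·5 + 8·10)/15² = 0.51111
κ = (pₒ − pₑ)/(1 − pₑ) = (0.60000 − 0.51111)/(1 − 0.51111) = 0.1818

0.1818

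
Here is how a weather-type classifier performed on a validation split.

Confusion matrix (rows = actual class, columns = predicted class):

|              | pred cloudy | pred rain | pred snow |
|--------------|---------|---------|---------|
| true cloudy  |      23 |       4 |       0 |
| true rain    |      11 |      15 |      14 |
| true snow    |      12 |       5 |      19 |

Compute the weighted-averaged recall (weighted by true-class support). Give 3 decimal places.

Per-class recall (TP/(TP+FN)):
  cloudy: TP=23, FN=4+0=4 → 23/27 = 0.8519
  rain: TP=15, FN=11+14=25 → 15/40 = 0.3750
  snow: TP=19, FN=12+5=17 → 19/36 = 0.5278
Weighted-recall = Σ (supportᵢ/N)·recallᵢ with N=103: (27/103)·0.8519 + (40/103)·0.3750 + (36/103)·0.5278 = 0.553

0.553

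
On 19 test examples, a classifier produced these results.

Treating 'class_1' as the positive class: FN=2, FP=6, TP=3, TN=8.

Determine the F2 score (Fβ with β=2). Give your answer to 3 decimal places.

Fβ = (1+β²)·TP / ((1+β²)·TP + β²·FN + FP), with β²=4
= 5·3 / (5·3 + 4·2 + 6) = 0.517

0.517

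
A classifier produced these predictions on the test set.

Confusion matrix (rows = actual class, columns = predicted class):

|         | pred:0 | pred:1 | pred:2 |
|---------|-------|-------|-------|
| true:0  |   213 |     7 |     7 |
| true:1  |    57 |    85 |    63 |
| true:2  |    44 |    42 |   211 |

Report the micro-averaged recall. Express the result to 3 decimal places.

0.698

Micro-averaging pools counts across classes: ΣTP=509, ΣFP=220, ΣFN=220.
Micro-recall = TP/(TP+FN) on pooled counts = 0.698 (equals overall accuracy in single-label multiclass).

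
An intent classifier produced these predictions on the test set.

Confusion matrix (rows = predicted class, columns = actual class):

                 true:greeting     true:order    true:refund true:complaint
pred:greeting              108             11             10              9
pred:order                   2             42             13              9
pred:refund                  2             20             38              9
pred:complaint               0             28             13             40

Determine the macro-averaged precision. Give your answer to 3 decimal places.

0.616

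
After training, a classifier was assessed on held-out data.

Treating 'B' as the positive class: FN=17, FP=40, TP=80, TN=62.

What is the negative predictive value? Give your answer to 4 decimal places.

NPV = TN/(TN+FN) = 62/(62+17) = 0.7848

0.7848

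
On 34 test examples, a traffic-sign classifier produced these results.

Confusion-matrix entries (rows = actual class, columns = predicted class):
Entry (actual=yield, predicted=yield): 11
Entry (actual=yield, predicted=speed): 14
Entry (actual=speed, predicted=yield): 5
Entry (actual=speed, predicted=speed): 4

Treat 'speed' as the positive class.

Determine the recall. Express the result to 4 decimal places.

0.4444

Recall = TP/(TP+FN) = 4/(4+5) = 4/9 = 0.4444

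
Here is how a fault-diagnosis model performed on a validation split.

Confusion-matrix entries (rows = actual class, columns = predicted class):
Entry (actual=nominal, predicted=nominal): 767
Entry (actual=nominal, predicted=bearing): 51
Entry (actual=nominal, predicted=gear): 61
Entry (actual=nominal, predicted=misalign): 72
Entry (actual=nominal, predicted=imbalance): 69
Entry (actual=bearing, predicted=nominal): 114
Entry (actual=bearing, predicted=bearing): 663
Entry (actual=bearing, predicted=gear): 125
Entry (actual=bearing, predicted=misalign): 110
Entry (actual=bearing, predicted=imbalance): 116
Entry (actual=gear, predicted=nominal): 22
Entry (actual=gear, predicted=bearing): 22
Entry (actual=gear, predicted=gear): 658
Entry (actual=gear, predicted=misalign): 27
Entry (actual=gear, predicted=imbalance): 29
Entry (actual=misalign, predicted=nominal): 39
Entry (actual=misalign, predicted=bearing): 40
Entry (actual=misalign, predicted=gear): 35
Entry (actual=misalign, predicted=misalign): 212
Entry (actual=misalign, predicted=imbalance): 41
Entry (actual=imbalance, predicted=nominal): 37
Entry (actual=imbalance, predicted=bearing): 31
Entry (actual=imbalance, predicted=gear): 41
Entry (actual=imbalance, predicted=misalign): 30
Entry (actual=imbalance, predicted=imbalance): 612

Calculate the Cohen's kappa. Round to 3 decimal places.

Observed agreement pₒ = trace/N = 2912/4024 = 0.7237
Expected agreement pₑ = Σ (rowᵢ·colᵢ)/N² = (1020·979 + 1128·807 + 758·920 + 367·451 + 751·867)/4024² = 0.2114
κ = (pₒ − pₑ)/(1 − pₑ) = (0.7237 − 0.2114)/(1 − 0.2114) = 0.650

0.650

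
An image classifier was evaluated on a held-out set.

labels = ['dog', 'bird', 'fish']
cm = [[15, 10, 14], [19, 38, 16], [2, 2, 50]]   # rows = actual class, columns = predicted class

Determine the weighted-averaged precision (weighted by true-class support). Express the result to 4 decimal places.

0.6354

Per-class precision (TP/(TP+FP)):
  dog: TP=15, FP=19+2=21 → 15/36 = 0.41667
  bird: TP=38, FP=10+2=12 → 38/50 = 0.76000
  fish: TP=50, FP=14+16=30 → 50/80 = 0.62500
Weighted-precision = Σ (supportᵢ/N)·precisionᵢ with N=166: (39/166)·0.41667 + (73/166)·0.76000 + (54/166)·0.62500 = 0.6354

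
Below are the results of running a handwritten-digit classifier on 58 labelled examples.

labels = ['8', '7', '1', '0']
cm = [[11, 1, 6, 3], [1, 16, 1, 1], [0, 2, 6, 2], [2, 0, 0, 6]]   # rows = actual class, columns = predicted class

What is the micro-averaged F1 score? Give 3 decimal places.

Micro-averaging pools counts across classes: ΣTP=39, ΣFP=19, ΣFN=19.
Micro-F1 score = 2·TP/(2·TP+FP+FN) on pooled counts = 0.672 (equals overall accuracy in single-label multiclass).

0.672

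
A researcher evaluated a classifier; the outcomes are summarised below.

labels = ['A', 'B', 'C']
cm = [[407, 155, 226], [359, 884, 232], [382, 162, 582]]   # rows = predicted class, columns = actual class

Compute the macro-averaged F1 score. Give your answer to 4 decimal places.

0.5395

Per-class F1 score (2·TP/(2·TP+FP+FN)):
  A: TP=407, FP=155+226=381, FN=359+382=741 → 814/1936 = 0.42045
  B: TP=884, FP=359+232=591, FN=155+162=317 → 1768/2676 = 0.66069
  C: TP=582, FP=382+162=544, FN=226+232=458 → 1164/2166 = 0.53740
Macro-F1 score = mean = (0.42045 + 0.66069 + 0.53740) / 3 = 0.5395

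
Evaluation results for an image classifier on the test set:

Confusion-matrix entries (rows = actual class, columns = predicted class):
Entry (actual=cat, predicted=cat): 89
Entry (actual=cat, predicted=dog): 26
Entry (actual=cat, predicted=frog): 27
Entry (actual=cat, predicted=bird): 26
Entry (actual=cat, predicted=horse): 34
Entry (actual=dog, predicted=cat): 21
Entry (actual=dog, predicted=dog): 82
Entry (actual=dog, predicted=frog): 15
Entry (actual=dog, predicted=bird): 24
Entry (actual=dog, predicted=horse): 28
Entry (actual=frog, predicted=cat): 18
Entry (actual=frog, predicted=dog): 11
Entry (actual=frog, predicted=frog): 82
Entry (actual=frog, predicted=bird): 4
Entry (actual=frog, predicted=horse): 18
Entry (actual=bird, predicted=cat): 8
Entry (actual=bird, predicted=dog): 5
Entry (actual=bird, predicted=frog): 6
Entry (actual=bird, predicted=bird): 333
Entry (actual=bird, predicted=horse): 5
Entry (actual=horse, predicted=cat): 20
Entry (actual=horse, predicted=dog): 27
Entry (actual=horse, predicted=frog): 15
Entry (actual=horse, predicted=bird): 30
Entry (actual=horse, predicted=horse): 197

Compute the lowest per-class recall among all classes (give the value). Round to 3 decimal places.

0.441

Per-class recall (TP/(TP+FN)):
  cat: TP=89, FN=26+27+26+34=113 → 89/202 = 0.4406
  dog: TP=82, FN=21+15+24+28=88 → 82/170 = 0.4824
  frog: TP=82, FN=18+11+4+18=51 → 82/133 = 0.6165
  bird: TP=333, FN=8+5+6+5=24 → 333/357 = 0.9328
  horse: TP=197, FN=20+27+15+30=92 → 197/289 = 0.6817
Lowest is class 'cat' with recall = 0.441.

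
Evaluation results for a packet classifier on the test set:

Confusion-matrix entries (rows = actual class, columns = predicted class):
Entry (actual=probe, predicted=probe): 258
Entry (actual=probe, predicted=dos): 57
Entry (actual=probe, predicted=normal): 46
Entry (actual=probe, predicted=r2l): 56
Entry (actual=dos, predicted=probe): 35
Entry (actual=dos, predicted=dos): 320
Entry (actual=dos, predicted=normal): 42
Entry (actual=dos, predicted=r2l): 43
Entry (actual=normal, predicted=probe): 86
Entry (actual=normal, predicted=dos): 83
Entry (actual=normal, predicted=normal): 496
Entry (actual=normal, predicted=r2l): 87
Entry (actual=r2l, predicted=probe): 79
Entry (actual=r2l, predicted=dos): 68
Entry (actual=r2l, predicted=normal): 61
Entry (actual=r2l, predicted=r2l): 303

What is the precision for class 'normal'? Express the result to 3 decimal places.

Treat 'normal' as positive and all other classes as negative.
precision = TP/(TP+FP).
normal: TP=496, FP=46+42+61=149 → 496/645 = 0.7690

0.769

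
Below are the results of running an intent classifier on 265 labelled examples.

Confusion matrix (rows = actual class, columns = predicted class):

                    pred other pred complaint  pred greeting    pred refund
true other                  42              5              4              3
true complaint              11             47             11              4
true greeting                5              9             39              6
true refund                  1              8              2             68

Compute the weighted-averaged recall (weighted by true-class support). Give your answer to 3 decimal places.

Per-class recall (TP/(TP+FN)):
  other: TP=42, FN=5+4+3=12 → 42/54 = 0.7778
  complaint: TP=47, FN=11+11+4=26 → 47/73 = 0.6438
  greeting: TP=39, FN=5+9+6=20 → 39/59 = 0.6610
  refund: TP=68, FN=1+8+2=11 → 68/79 = 0.8608
Weighted-recall = Σ (supportᵢ/N)·recallᵢ with N=265: (54/265)·0.7778 + (73/265)·0.6438 + (59/265)·0.6610 + (79/265)·0.8608 = 0.740

0.740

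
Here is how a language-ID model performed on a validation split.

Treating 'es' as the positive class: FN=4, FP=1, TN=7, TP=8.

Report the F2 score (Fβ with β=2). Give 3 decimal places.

Fβ = (1+β²)·TP / ((1+β²)·TP + β²·FN + FP), with β²=4
= 5·8 / (5·8 + 4·4 + 1) = 0.702

0.702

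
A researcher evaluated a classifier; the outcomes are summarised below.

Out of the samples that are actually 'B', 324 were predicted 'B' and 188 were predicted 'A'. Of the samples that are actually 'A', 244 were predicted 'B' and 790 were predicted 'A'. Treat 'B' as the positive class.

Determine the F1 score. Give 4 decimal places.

0.6000

Precision = TP/(TP+FP) = 324/568 = 0.5704
Recall = TP/(TP+FN) = 324/512 = 0.6328
F1 = 2·TP/(2·TP+FP+FN) = 648/1080 = 0.6000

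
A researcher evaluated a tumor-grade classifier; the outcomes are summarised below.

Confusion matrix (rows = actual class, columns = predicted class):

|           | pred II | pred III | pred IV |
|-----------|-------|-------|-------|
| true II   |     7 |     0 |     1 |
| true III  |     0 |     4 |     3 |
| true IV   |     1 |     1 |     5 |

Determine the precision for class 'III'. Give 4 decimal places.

0.8000

One-vs-rest for 'III': TP = diagonal; FP = other classes predicted 'III'; FN = 'III' predicted as other.
precision = TP/(TP+FP).
III: TP=4, FP=0+1=1 → 4/5 = 0.80000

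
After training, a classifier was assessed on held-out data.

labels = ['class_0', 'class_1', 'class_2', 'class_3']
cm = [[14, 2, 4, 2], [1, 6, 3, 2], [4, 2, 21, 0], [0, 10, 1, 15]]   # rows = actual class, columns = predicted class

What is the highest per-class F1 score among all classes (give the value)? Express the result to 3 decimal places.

Per-class F1 score (2·TP/(2·TP+FP+FN)):
  class_0: TP=14, FP=1+4+0=5, FN=2+4+2=8 → 28/41 = 0.6829
  class_1: TP=6, FP=2+2+10=14, FN=1+3+2=6 → 12/32 = 0.3750
  class_2: TP=21, FP=4+3+1=8, FN=4+2+0=6 → 42/56 = 0.7500
  class_3: TP=15, FP=2+2+0=4, FN=0+10+1=11 → 30/45 = 0.6667
Highest is class 'class_2' with F1 score = 0.750.

0.750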